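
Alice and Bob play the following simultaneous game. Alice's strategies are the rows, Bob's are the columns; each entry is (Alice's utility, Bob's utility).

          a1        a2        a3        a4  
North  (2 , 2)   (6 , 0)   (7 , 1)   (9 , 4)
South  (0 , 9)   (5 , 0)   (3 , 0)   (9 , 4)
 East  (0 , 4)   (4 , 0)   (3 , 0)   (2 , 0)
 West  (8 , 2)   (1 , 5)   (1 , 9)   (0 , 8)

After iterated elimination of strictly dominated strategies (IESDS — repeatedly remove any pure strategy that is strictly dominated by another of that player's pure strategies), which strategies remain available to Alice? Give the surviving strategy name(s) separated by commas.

North, South, West

Alice's strategy East is strictly dominated by North (a1: 2>0, a2: 6>4, a3: 7>3, a4: 9>2) and is removed.
For Bob, a4 strictly dominates a2 on the remaining rows (North: 4>0, South: 4>0, West: 8>5); eliminate a2.
Among the remaining strategies, none is strictly dominated by another pure strategy of the same player, so the elimination stops.
Surviving strategies — Alice: {North, South, West}; Bob: {a1, a3, a4}.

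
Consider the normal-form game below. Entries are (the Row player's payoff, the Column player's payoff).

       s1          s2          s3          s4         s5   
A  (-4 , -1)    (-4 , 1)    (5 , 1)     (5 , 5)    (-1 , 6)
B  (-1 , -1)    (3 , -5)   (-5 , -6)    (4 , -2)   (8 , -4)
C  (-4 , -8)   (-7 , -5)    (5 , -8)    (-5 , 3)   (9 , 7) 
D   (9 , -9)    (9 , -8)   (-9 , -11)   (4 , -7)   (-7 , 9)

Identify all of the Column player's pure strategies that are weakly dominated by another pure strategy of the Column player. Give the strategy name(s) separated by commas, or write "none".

s2, s3

Nothing dominates s1: s2 at B (-1>-5); s3 at B (-1>-6); s4 at B (-1>-2); s5 at B (-1>-4).
s4 weakly dominates s2 — A: 5>1, B: -2>-5, C: 3>-5, D: -7>-8.
s2 weakly dominates s3 — A: 1=1, B: -5>-6, C: -5>-8, D: -8>-11.
s4 is not dominated — it holds its own against s1 at A (5>-1); s2 at A (5>1); s3 at A (5>1); s5 at B (-2>-4).
Nothing dominates s5: s1 at A (6>-1); s2 at A (6>1); s3 at A (6>1); s4 at A (6>5).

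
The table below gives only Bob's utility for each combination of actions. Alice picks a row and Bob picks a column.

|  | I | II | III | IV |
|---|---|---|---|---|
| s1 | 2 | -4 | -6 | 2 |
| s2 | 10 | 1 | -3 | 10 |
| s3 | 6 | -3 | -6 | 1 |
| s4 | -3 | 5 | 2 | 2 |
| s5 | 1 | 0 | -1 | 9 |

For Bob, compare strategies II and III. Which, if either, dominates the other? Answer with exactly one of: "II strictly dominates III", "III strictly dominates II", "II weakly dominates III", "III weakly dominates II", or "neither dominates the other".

Compare II to III across every action of Alice: s1: -4>-6, s2: 1>-3, s3: -3>-6, s4: 5>2, s5: 0>-1.
II gives a strictly higher payoff against every action of Alice, so II strictly dominates III.

II strictly dominates III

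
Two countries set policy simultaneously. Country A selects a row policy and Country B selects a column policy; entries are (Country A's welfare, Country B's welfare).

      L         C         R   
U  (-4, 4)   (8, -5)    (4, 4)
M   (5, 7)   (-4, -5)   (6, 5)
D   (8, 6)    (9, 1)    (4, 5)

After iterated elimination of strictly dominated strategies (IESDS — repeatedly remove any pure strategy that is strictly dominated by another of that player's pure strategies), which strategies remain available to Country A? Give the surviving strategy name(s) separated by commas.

D

Column C is eliminated: L beats it against every remaining row (U: 4>-5, M: 7>-5, D: 6>1).
For Country A, M strictly dominates U on the remaining columns (L: 5>-4, R: 6>4); eliminate U.
Country B's strategy R is strictly dominated by L (M: 7>5, D: 6>5) and is removed.
For Country A, D strictly dominates M on the remaining columns (L: 8>5); eliminate M.
Among the remaining strategies, none is strictly dominated by another pure strategy of the same player, so the elimination stops.
Surviving strategies — Country A: {D}; Country B: {L}.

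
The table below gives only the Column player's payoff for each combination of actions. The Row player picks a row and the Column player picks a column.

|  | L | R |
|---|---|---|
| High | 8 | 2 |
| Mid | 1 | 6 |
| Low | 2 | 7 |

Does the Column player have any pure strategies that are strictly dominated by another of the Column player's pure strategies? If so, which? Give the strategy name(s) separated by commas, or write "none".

none

Nothing dominates L: R at High (8>2).
Nothing dominates R: L at Mid (6>1).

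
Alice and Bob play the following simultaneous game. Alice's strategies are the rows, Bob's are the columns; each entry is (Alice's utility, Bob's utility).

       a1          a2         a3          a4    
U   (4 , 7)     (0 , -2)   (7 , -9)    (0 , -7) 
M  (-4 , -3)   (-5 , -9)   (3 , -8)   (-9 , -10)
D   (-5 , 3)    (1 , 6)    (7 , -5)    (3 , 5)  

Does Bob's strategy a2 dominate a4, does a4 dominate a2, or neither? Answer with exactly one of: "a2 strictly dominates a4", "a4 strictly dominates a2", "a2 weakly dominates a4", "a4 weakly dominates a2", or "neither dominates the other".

a2 strictly dominates a4

Compare a2 to a4 across each opponent action: U: -2>-7, M: -9>-10, D: 6>5.
a2 gives a strictly higher payoff against each opponent action, so a2 strictly dominates a4.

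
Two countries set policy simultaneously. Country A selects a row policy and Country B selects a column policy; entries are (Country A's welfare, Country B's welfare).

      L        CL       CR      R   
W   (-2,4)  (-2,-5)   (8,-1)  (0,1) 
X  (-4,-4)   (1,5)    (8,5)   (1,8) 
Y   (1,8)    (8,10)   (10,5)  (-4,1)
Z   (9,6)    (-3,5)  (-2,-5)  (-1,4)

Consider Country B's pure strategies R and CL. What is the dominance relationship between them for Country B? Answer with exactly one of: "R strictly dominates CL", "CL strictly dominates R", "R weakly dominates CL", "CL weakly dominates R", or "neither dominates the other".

neither dominates the other

R's payoffs vs CL's, by Country A's action — W: 1>-5, X: 8>5, Y: 1<10, Z: 4<5.
R does better at W, X but worse at Y, Z; neither strategy dominates the other.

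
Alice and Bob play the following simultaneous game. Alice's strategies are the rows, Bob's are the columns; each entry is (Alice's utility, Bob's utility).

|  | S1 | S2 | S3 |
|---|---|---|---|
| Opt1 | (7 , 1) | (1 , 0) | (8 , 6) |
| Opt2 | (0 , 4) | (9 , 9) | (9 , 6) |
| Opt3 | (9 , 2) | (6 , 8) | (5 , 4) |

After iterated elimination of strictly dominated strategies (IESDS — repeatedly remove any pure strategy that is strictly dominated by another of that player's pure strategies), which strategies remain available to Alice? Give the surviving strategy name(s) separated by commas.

Column S1 is eliminated: S3 beats it against every remaining row (Opt1: 6>1, Opt2: 6>4, Opt3: 4>2).
Row Opt1 is eliminated: Opt2 beats it against every remaining column (S2: 9>1, S3: 9>8).
Alice's strategy Opt3 is strictly dominated by Opt2 (S2: 9>6, S3: 9>5) and is removed.
Column S3 is eliminated: S2 beats it against every remaining row (Opt2: 9>6).
Among the remaining strategies, none is strictly dominated by another pure strategy of the same player, so the elimination stops.
Surviving strategies — Alice: {Opt2}; Bob: {S2}.

Opt2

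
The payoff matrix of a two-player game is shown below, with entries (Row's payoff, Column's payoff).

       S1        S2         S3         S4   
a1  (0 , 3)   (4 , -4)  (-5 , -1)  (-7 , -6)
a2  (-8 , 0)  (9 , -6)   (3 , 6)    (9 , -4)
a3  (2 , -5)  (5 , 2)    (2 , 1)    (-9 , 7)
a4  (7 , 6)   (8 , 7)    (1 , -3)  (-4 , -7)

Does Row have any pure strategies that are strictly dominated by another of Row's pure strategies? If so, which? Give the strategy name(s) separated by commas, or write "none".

a1: dominated, since a4 does at least as well everywhere (S1: 7>0, S2: 8>4, S3: 1>-5, S4: -4>-7).
Nothing dominates a2: a1 at S2 (9>4); a3 at S2 (9>5); a4 at S2 (9>8).
a3: no other strategy beats it everywhere (a1 at S1 (2>0); a2 at S1 (2>-8); a4 at S3 (2>1)).
a4: no other strategy beats it everywhere (a1 at S1 (7>0); a2 at S1 (7>-8); a3 at S1 (7>2)).

a1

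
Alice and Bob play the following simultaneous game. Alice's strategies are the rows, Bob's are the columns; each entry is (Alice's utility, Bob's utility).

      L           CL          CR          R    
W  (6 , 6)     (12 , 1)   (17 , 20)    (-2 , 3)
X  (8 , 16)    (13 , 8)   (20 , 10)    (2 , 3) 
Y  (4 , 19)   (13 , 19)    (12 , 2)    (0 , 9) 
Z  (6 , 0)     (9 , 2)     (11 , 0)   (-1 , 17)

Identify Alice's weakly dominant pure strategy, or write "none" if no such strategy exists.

X vs W: L: 8>6, CL: 13>12, CR: 20>17, R: 2>-2.
X vs Y: L: 8>4, CL: 13=13, CR: 20>12, R: 2>0.
X vs Z: L: 8>6, CL: 13>9, CR: 20>11, R: 2>-1.
X is at least as good as every other strategy against every opponent action, so it is weakly dominant.

X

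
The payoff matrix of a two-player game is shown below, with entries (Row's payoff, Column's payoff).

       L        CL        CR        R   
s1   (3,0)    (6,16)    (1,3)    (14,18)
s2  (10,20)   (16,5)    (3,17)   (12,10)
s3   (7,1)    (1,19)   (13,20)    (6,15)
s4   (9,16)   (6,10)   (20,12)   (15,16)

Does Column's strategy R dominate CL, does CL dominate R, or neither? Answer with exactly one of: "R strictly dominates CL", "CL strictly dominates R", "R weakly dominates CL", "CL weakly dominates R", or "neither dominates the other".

Compare R to CL across each choice by Row: s1: 18>16, s2: 10>5, s3: 15<19, s4: 16>10.
R does better at s1, s2, s4 but worse at s3; neither strategy dominates the other.

neither dominates the other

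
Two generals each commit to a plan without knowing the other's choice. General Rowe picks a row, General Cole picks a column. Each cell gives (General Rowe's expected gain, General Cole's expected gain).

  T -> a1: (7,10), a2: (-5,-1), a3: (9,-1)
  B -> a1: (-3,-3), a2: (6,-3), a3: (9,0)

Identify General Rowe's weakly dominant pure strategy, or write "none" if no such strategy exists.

T fails to dominate B at a2 (-5<6).
B fails to dominate T at a1 (-3<7).
No single strategy dominates all the others.

none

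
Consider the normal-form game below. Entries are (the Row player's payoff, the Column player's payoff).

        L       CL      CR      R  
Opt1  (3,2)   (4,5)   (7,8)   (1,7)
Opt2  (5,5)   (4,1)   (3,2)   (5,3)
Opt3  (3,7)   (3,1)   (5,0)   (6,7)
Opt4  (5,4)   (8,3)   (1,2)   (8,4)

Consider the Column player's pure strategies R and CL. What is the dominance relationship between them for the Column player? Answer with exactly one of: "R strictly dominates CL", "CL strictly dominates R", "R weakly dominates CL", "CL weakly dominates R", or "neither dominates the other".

R strictly dominates CL

Compare R to CL across each opponent action: Opt1: 7>5, Opt2: 3>1, Opt3: 7>1, Opt4: 4>3.
Every comparison favours R, so R strictly dominates CL.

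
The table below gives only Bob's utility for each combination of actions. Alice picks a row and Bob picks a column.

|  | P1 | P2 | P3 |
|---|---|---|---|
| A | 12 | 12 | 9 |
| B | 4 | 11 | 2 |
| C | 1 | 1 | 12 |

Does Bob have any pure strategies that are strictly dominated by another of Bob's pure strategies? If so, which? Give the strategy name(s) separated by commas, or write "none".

none

Nothing dominates P1: P2 at A (12=12); P3 at A (12>9).
P2: no other strategy beats it everywhere (P1 at A (12=12); P3 at A (12>9)).
P3: no other strategy beats it everywhere (P1 at C (12>1); P2 at C (12>1)).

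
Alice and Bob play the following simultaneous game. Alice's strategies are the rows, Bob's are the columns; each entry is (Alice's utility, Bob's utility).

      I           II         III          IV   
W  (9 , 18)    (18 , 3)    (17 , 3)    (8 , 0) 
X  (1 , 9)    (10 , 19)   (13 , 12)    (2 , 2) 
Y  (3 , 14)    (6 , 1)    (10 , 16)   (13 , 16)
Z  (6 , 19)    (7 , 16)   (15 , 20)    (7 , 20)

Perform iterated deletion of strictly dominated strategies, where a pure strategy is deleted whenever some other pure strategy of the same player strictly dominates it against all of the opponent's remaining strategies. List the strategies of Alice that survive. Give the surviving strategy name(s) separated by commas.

Row X is eliminated: W beats it against every remaining column (I: 9>1, II: 18>10, III: 17>13, IV: 8>2).
Row Z is eliminated: W beats it against every remaining column (I: 9>6, II: 18>7, III: 17>15, IV: 8>7).
Bob's strategy II is strictly dominated by I (W: 18>3, Y: 14>1) and is removed.
Among the remaining strategies, none is strictly dominated by another pure strategy of the same player, so the elimination stops.
Surviving strategies — Alice: {W, Y}; Bob: {I, III, IV}.

W, Y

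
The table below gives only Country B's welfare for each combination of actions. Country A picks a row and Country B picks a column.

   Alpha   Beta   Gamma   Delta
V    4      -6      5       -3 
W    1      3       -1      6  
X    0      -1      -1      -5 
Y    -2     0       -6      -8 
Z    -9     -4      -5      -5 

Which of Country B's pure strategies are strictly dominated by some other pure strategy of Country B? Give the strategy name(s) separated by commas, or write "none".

none

Alpha: no other strategy beats it everywhere (Beta at V (4>-6); Gamma at W (1>-1); Delta at V (4>-3)).
Beta is not dominated — it holds its own against Alpha at W (3>1); Gamma at W (3>-1); Delta at X (-1>-5).
Nothing dominates Gamma: Alpha at V (5>4); Beta at V (5>-6); Delta at V (5>-3).
Delta is not dominated — it holds its own against Alpha at W (6>1); Beta at V (-3>-6); Gamma at W (6>-1).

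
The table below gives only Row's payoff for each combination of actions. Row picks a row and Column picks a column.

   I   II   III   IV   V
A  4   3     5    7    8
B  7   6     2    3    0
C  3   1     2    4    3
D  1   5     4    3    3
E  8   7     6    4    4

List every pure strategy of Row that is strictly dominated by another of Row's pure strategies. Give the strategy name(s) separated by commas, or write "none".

Nothing dominates A: B at III (5>2); C at I (4>3); D at I (4>1); E at IV (7>4).
E strictly dominates B — I: 8>7, II: 7>6, III: 6>2, IV: 4>3, V: 4>0.
C is strictly dominated by A (I: 4>3, II: 3>1, III: 5>2, IV: 7>4, V: 8>3).
E strictly dominates D — I: 8>1, II: 7>5, III: 6>4, IV: 4>3, V: 4>3.
Nothing dominates E: A at I (8>4); B at I (8>7); C at I (8>3); D at I (8>1).

B, C, D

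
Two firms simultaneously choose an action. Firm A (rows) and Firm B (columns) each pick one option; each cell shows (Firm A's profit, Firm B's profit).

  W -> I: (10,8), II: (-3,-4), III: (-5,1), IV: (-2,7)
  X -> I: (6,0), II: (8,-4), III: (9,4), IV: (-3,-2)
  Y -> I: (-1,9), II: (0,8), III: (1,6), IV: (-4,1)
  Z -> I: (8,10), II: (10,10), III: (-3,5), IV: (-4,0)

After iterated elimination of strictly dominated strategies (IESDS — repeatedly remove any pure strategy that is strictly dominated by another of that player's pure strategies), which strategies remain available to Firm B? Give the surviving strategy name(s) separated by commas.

Row Y is eliminated: X beats it against every remaining column (I: 6>-1, II: 8>0, III: 9>1, IV: -3>-4).
For Firm B, I strictly dominates IV on the remaining rows (W: 8>7, X: 0>-2, Z: 10>0); eliminate IV.
Among the remaining strategies, none is strictly dominated by another pure strategy of the same player, so the elimination stops.
Surviving strategies — Firm A: {W, X, Z}; Firm B: {I, II, III}.

I, II, III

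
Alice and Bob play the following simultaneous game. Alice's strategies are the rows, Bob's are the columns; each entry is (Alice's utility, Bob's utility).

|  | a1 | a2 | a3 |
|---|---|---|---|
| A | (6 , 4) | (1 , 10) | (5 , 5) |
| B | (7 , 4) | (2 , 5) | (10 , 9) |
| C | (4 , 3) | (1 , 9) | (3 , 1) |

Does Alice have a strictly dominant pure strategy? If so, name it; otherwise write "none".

B

B vs A: a1: 7>6, a2: 2>1, a3: 10>5.
B vs C: a1: 7>4, a2: 2>1, a3: 10>3.
B strictly beats every other strategy against every opponent action, so it is strictly dominant.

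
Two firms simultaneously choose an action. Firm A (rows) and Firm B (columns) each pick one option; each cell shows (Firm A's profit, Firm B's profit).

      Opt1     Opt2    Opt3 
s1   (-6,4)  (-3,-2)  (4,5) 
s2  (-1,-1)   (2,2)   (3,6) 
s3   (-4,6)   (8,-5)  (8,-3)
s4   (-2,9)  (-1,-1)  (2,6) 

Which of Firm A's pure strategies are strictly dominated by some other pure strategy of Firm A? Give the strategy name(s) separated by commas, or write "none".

s1, s4

s1 is strictly dominated by s3 (Opt1: -4>-6, Opt2: 8>-3, Opt3: 8>4).
Nothing dominates s2: s1 at Opt1 (-1>-6); s3 at Opt1 (-1>-4); s4 at Opt1 (-1>-2).
s3: no other strategy beats it everywhere (s1 at Opt1 (-4>-6); s2 at Opt2 (8>2); s4 at Opt2 (8>-1)).
s4 is strictly dominated by s2 (Opt1: -1>-2, Opt2: 2>-1, Opt3: 3>2).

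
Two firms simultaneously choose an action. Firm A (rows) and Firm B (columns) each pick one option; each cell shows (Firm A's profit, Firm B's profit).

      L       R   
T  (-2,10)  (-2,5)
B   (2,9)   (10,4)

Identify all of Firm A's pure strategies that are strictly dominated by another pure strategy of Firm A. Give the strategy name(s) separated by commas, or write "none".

T: dominated, since B does at least as well everywhere (L: 2>-2, R: 10>-2).
B is not dominated — it holds its own against T at L (2>-2).

T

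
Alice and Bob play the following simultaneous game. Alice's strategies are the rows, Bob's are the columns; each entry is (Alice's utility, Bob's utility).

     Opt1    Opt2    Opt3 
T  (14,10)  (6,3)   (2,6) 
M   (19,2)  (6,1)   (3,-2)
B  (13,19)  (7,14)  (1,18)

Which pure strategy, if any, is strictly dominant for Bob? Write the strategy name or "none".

Opt1

Opt1 vs Opt2: T: 10>3, M: 2>1, B: 19>14.
Opt1 vs Opt3: T: 10>6, M: 2>-2, B: 19>18.
Opt1 strictly beats every other strategy against every opponent action, so it is strictly dominant.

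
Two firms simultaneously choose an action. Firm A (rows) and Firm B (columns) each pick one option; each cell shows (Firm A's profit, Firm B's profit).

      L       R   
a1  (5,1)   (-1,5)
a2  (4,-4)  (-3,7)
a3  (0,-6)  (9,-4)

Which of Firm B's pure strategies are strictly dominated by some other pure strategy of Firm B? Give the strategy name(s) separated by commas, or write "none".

L is strictly dominated by R (a1: 5>1, a2: 7>-4, a3: -4>-6).
R is not dominated — it holds its own against L at a1 (5>1).

L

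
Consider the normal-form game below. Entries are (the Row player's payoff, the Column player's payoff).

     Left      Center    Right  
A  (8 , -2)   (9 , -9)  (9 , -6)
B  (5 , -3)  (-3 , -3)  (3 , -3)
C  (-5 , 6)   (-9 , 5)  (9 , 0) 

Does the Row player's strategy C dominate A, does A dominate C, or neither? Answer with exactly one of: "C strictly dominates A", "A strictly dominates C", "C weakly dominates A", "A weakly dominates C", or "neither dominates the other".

C's payoffs vs A's, by the Column player's action — Left: -5<8, Center: -9<9, Right: 9=9.
A is at least as good everywhere and strictly better somewhere (tied at Right), so A weakly dominates C.

A weakly dominates C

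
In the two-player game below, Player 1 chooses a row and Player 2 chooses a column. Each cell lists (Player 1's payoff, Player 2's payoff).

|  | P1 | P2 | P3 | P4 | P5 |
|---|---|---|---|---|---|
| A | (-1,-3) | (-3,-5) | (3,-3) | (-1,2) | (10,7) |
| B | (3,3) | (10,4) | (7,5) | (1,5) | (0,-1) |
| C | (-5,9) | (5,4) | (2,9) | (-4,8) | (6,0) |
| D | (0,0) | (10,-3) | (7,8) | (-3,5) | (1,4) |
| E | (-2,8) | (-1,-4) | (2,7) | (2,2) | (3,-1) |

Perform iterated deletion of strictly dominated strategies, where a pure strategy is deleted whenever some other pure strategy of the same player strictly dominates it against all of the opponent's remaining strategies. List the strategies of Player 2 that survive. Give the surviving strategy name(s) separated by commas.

P1, P3, P4, P5

Player 2's strategy P2 is strictly dominated by P3 (A: -3>-5, B: 5>4, C: 9>4, D: 8>-3, E: 7>-4) and is removed.
Player 1's strategy C is strictly dominated by A (P1: -1>-5, P3: 3>2, P4: -1>-4, P5: 10>6) and is removed.
Among the remaining strategies, none is strictly dominated by another pure strategy of the same player, so the elimination stops.
Surviving strategies — Player 1: {A, B, D, E}; Player 2: {P1, P3, P4, P5}.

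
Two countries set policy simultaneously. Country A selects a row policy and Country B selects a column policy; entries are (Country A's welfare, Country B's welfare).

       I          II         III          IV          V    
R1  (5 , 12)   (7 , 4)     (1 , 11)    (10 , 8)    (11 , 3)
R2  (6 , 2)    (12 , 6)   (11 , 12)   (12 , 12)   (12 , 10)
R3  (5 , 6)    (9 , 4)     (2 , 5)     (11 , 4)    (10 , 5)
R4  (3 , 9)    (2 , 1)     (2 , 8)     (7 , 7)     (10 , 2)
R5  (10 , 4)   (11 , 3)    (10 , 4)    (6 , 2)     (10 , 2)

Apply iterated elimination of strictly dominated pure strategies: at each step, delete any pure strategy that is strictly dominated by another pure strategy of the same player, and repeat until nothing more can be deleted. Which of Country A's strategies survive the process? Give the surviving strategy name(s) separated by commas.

Country A's strategy R1 is strictly dominated by R2 (I: 6>5, II: 12>7, III: 11>1, IV: 12>10, V: 12>11) and is removed.
Row R3 is eliminated: R2 beats it against every remaining column (I: 6>5, II: 12>9, III: 11>2, IV: 12>11, V: 12>10).
Row R4 is eliminated: R2 beats it against every remaining column (I: 6>3, II: 12>2, III: 11>2, IV: 12>7, V: 12>10).
Column II is eliminated: III beats it against every remaining row (R2: 12>6, R5: 4>3).
For Country B, III strictly dominates V on the remaining rows (R2: 12>10, R5: 4>2); eliminate V.
Among the remaining strategies, none is strictly dominated by another pure strategy of the same player, so the elimination stops.
Surviving strategies — Country A: {R2, R5}; Country B: {I, III, IV}.

R2, R5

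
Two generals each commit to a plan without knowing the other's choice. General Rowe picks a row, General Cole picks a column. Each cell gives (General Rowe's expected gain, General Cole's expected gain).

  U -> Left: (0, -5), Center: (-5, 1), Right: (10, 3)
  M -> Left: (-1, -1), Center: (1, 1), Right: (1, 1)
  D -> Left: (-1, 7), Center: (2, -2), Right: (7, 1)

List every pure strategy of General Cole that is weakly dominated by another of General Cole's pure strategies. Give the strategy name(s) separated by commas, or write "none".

Center

Nothing dominates Left: Center at D (7>-2); Right at D (7>1).
Center is weakly dominated by Right (U: 3>1, M: 1=1, D: 1>-2).
Right: no other strategy beats it everywhere (Left at U (3>-5); Center at U (3>1)).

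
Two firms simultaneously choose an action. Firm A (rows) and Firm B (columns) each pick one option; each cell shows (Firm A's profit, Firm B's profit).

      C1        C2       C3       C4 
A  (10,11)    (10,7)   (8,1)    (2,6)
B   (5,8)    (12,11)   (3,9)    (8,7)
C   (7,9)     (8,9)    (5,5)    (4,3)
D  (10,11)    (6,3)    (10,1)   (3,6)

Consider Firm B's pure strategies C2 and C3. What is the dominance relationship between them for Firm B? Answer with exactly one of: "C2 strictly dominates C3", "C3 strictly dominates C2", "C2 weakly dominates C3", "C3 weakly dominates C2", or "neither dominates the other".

C2's payoffs vs C3's, by Firm A's action — A: 7>1, B: 11>9, C: 9>5, D: 3>1.
C2 gives a strictly higher payoff against each choice by Firm A, so C2 strictly dominates C3.

C2 strictly dominates C3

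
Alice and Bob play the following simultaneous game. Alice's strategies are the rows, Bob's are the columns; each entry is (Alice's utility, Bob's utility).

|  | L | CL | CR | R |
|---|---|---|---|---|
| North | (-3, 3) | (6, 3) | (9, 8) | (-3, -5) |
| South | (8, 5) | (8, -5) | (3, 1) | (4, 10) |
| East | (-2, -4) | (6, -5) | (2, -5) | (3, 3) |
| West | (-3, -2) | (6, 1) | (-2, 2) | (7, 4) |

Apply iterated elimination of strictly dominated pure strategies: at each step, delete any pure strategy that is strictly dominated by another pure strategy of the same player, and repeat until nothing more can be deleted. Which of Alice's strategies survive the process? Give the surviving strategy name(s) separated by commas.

North, South, West

For Alice, South strictly dominates East on the remaining columns (L: 8>-2, CL: 8>6, CR: 3>2, R: 4>3); eliminate East.
For Bob, CR strictly dominates CL on the remaining rows (North: 8>3, South: 1>-5, West: 2>1); eliminate CL.
Among the remaining strategies, none is strictly dominated by another pure strategy of the same player, so the elimination stops.
Surviving strategies — Alice: {North, South, West}; Bob: {L, CR, R}.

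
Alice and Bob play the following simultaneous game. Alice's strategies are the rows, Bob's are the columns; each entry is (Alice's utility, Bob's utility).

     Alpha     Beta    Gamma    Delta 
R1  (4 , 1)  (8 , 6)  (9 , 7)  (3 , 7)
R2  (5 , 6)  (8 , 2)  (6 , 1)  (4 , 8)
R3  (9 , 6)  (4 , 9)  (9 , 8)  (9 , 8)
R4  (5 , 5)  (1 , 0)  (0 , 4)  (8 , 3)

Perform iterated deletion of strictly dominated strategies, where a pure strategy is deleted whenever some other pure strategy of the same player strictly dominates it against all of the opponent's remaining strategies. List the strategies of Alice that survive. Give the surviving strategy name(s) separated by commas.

Alice's strategy R4 is strictly dominated by R3 (Alpha: 9>5, Beta: 4>1, Gamma: 9>0, Delta: 9>8) and is removed.
For Bob, Delta strictly dominates Alpha on the remaining rows (R1: 7>1, R2: 8>6, R3: 8>6); eliminate Alpha.
Among the remaining strategies, none is strictly dominated by another pure strategy of the same player, so the elimination stops.
Surviving strategies — Alice: {R1, R2, R3}; Bob: {Beta, Gamma, Delta}.

R1, R2, R3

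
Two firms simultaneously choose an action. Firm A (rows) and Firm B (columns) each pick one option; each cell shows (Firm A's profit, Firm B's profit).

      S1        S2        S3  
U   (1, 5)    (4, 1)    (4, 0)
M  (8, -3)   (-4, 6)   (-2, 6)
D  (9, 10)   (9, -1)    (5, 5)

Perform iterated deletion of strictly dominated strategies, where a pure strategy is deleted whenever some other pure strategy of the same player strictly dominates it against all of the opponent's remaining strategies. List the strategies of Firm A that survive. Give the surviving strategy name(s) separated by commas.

D

Row U is eliminated: D beats it against every remaining column (S1: 9>1, S2: 9>4, S3: 5>4).
Row M is eliminated: D beats it against every remaining column (S1: 9>8, S2: 9>-4, S3: 5>-2).
Column S2 is eliminated: S1 beats it against every remaining row (D: 10>-1).
Column S3 is eliminated: S1 beats it against every remaining row (D: 10>5).
Among the remaining strategies, none is strictly dominated by another pure strategy of the same player, so the elimination stops.
Surviving strategies — Firm A: {D}; Firm B: {S1}.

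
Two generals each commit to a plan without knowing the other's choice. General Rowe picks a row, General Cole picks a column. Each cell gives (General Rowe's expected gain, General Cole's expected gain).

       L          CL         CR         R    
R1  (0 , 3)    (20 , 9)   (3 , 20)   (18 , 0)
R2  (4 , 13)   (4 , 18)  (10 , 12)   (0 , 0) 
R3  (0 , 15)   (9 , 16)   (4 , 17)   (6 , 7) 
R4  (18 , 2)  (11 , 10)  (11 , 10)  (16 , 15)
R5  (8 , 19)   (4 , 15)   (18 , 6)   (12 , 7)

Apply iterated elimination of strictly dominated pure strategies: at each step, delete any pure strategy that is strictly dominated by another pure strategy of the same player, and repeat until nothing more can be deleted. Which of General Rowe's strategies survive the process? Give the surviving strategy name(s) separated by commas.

R1, R4, R5

For General Rowe, R4 strictly dominates R2 on the remaining columns (L: 18>4, CL: 11>4, CR: 11>10, R: 16>0); eliminate R2.
General Rowe's strategy R3 is strictly dominated by R4 (L: 18>0, CL: 11>9, CR: 11>4, R: 16>6) and is removed.
Among the remaining strategies, none is strictly dominated by another pure strategy of the same player, so the elimination stops.
Surviving strategies — General Rowe: {R1, R4, R5}; General Cole: {L, CL, CR, R}.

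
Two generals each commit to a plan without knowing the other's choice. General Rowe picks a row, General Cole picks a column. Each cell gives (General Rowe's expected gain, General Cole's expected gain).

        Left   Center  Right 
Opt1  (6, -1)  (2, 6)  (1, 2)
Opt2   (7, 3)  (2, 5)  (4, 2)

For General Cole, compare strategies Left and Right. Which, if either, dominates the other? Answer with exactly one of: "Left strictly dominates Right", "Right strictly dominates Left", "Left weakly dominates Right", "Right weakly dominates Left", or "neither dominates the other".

neither dominates the other

Compare Left to Right across each opponent action: Opt1: -1<2, Opt2: 3>2.
Left does better at Opt2 but worse at Opt1; neither strategy dominates the other.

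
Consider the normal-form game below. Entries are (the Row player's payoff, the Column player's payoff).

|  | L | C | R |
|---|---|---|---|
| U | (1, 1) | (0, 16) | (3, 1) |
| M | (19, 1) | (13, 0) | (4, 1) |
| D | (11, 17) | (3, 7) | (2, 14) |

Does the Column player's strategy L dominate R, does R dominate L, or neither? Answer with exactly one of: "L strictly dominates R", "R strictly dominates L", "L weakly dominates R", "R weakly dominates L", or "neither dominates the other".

L weakly dominates R

L's payoffs vs R's, by the Row player's action — U: 1=1, M: 1=1, D: 17>14.
L is at least as good everywhere and strictly better somewhere (tied only at U, M), so L weakly but not strictly dominates R.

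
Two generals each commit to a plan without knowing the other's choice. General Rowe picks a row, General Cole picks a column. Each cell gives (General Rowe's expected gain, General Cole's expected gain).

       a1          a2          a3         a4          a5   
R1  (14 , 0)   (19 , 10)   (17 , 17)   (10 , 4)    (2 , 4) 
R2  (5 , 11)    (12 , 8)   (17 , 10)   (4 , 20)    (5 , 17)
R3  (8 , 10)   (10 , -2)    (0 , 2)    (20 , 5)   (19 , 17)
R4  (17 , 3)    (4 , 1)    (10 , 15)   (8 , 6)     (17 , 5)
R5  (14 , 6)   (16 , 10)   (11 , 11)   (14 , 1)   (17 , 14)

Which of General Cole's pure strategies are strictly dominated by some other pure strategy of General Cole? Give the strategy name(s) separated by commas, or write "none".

a1, a2

a5 strictly dominates a1 — R1: 4>0, R2: 17>11, R3: 17>10, R4: 5>3, R5: 14>6.
a2 is strictly dominated by a3 (R1: 17>10, R2: 10>8, R3: 2>-2, R4: 15>1, R5: 11>10).
a3 is not dominated — it holds its own against a1 at R1 (17>0); a2 at R1 (17>10); a4 at R1 (17>4); a5 at R1 (17>4).
Nothing dominates a4: a1 at R1 (4>0); a2 at R2 (20>8); a3 at R2 (20>10); a5 at R1 (4=4).
a5 is not dominated — it holds its own against a1 at R1 (4>0); a2 at R2 (17>8); a3 at R2 (17>10); a4 at R1 (4=4).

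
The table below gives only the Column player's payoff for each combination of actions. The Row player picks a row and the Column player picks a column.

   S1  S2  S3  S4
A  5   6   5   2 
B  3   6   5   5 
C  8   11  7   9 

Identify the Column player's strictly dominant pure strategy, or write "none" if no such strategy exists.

S2 vs S1: A: 6>5, B: 6>3, C: 11>8.
S2 vs S3: A: 6>5, B: 6>5, C: 11>7.
S2 vs S4: A: 6>2, B: 6>5, C: 11>9.
S2 strictly beats every other strategy against every opponent action, so it is strictly dominant.

S2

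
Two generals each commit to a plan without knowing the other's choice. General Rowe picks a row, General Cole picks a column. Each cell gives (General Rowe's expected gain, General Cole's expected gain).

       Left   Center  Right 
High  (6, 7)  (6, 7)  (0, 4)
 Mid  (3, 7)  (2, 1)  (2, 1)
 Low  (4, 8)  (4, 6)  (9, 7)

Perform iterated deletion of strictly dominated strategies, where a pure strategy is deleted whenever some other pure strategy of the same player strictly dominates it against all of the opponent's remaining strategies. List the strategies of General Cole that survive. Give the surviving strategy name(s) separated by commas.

General Rowe's strategy Mid is strictly dominated by Low (Left: 4>3, Center: 4>2, Right: 9>2) and is removed.
For General Cole, Left strictly dominates Right on the remaining rows (High: 7>4, Low: 8>7); eliminate Right.
General Rowe's strategy Low is strictly dominated by High (Left: 6>4, Center: 6>4) and is removed.
Among the remaining strategies, none is strictly dominated by another pure strategy of the same player, so the elimination stops.
Surviving strategies — General Rowe: {High}; General Cole: {Left, Center}.

Left, Center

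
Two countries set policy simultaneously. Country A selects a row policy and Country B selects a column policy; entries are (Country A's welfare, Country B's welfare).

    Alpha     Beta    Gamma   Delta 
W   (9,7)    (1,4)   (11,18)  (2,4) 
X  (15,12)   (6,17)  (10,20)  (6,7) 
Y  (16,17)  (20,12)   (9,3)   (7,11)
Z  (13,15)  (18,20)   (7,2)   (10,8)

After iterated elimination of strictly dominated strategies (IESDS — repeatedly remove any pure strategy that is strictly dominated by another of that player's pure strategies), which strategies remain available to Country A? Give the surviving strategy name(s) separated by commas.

For Country B, Alpha strictly dominates Delta on the remaining rows (W: 7>4, X: 12>7, Y: 17>11, Z: 15>8); eliminate Delta.
Row Z is eliminated: Y beats it against every remaining column (Alpha: 16>13, Beta: 20>18, Gamma: 9>7).
Among the remaining strategies, none is strictly dominated by another pure strategy of the same player, so the elimination stops.
Surviving strategies — Country A: {W, X, Y}; Country B: {Alpha, Beta, Gamma}.

W, X, Y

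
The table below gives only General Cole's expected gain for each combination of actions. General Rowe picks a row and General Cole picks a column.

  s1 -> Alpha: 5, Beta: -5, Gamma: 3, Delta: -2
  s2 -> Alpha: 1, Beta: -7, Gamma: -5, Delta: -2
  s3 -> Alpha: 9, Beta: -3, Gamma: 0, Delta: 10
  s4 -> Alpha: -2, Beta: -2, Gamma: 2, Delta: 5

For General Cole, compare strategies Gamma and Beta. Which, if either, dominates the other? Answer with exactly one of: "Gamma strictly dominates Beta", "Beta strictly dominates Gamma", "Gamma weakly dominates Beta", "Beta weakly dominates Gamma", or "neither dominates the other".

Gamma strictly dominates Beta

Compare Gamma to Beta across every action of General Rowe: s1: 3>-5, s2: -5>-7, s3: 0>-3, s4: 2>-2.
Every comparison favours Gamma, so Gamma strictly dominates Beta.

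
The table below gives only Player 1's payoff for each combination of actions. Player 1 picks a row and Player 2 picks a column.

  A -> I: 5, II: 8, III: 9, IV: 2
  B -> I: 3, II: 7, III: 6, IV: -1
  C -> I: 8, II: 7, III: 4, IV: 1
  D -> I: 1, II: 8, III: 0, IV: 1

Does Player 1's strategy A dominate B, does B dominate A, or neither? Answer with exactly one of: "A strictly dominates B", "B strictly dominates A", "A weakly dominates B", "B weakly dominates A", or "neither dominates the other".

A strictly dominates B

A's payoffs vs B's, by Player 2's action — I: 5>3, II: 8>7, III: 9>6, IV: 2>-1.
A gives a strictly higher payoff against each choice by Player 2, so A strictly dominates B.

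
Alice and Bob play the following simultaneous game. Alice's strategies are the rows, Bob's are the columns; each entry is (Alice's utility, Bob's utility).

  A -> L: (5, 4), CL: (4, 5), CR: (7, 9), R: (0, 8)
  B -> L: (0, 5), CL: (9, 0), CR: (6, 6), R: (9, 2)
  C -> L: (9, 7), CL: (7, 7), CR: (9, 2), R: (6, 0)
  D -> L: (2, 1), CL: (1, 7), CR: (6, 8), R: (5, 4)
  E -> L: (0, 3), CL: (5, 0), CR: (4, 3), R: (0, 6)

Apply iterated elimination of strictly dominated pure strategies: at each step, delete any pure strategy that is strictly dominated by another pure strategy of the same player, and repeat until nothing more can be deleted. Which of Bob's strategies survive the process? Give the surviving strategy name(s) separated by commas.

L, CL, CR

For Alice, C strictly dominates A on the remaining columns (L: 9>5, CL: 7>4, CR: 9>7, R: 6>0); eliminate A.
Row D is eliminated: C beats it against every remaining column (L: 9>2, CL: 7>1, CR: 9>6, R: 6>5).
Alice's strategy E is strictly dominated by C (L: 9>0, CL: 7>5, CR: 9>4, R: 6>0) and is removed.
Column R is eliminated: L beats it against every remaining row (B: 5>2, C: 7>0).
Among the remaining strategies, none is strictly dominated by another pure strategy of the same player, so the elimination stops.
Surviving strategies — Alice: {B, C}; Bob: {L, CL, CR}.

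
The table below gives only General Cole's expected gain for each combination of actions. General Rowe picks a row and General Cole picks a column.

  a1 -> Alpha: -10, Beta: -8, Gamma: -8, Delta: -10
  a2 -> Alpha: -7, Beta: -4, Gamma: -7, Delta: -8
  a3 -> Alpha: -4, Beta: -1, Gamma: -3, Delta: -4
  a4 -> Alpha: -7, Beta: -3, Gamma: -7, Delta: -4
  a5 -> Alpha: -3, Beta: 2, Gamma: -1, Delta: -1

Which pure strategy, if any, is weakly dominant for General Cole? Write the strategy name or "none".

Beta

Beta vs Alpha: a1: -8>-10, a2: -4>-7, a3: -1>-4, a4: -3>-7, a5: 2>-3.
Beta vs Gamma: a1: -8=-8, a2: -4>-7, a3: -1>-3, a4: -3>-7, a5: 2>-1.
Beta vs Delta: a1: -8>-10, a2: -4>-8, a3: -1>-4, a4: -3>-4, a5: 2>-1.
Beta is at least as good as every other strategy against every opponent action, so it is weakly dominant.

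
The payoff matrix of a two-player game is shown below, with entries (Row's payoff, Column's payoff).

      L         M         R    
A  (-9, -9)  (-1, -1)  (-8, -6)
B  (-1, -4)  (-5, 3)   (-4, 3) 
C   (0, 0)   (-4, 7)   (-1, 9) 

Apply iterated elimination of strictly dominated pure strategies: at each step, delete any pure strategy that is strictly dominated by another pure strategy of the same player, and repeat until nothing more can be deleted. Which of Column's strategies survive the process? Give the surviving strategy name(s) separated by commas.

M, R

Row's strategy B is strictly dominated by C (L: 0>-1, M: -4>-5, R: -1>-4) and is removed.
For Column, M strictly dominates L on the remaining rows (A: -1>-9, C: 7>0); eliminate L.
Among the remaining strategies, none is strictly dominated by another pure strategy of the same player, so the elimination stops.
Surviving strategies — Row: {A, C}; Column: {M, R}.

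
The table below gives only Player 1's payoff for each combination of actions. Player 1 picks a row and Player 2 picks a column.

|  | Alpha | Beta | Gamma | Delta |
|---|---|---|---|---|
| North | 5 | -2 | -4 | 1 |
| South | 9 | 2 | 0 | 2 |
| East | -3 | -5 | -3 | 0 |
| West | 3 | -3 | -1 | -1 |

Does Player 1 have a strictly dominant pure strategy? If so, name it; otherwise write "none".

South

South vs North: Alpha: 9>5, Beta: 2>-2, Gamma: 0>-4, Delta: 2>1.
South vs East: Alpha: 9>-3, Beta: 2>-5, Gamma: 0>-3, Delta: 2>0.
South vs West: Alpha: 9>3, Beta: 2>-3, Gamma: 0>-1, Delta: 2>-1.
South strictly beats every other strategy against every opponent action, so it is strictly dominant.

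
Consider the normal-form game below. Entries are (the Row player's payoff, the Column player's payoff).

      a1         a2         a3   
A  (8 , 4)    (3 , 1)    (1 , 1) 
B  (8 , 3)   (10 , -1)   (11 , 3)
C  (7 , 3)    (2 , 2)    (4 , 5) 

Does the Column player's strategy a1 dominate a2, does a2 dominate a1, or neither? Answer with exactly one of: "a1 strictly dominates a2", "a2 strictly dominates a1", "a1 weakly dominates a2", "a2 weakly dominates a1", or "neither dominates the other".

a1 strictly dominates a2

a1's payoffs vs a2's, by the Row player's action — A: 4>1, B: 3>-1, C: 3>2.
Every comparison favours a1, so a1 strictly dominates a2.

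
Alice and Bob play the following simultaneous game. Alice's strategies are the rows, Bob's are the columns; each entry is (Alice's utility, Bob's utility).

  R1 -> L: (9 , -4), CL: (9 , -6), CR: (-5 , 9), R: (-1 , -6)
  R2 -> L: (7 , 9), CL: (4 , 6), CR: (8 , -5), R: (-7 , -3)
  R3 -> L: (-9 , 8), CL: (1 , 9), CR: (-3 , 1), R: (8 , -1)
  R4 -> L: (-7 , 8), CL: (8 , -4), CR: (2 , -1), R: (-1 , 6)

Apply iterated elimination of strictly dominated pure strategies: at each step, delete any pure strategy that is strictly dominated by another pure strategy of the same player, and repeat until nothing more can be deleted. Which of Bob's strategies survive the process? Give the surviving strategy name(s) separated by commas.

L, CR

For Bob, L strictly dominates R on the remaining rows (R1: -4>-6, R2: 9>-3, R3: 8>-1, R4: 8>6); eliminate R.
Alice's strategy R3 is strictly dominated by R2 (L: 7>-9, CL: 4>1, CR: 8>-3) and is removed.
Bob's strategy CL is strictly dominated by L (R1: -4>-6, R2: 9>6, R4: 8>-4) and is removed.
Row R4 is eliminated: R2 beats it against every remaining column (L: 7>-7, CR: 8>2).
Among the remaining strategies, none is strictly dominated by another pure strategy of the same player, so the elimination stops.
Surviving strategies — Alice: {R1, R2}; Bob: {L, CR}.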